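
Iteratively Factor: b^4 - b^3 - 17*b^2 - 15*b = (b + 3)*(b^3 - 4*b^2 - 5*b) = (b - 5)*(b + 3)*(b^2 + b) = b*(b - 5)*(b + 3)*(b + 1)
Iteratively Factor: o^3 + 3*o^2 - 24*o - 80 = (o - 5)*(o^2 + 8*o + 16) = (o - 5)*(o + 4)*(o + 4)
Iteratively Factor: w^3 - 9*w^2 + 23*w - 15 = (w - 3)*(w^2 - 6*w + 5) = (w - 3)*(w - 1)*(w - 5)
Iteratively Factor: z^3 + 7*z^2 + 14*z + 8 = (z + 4)*(z^2 + 3*z + 2) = (z + 1)*(z + 4)*(z + 2)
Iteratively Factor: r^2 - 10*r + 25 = (r - 5)*(r - 5)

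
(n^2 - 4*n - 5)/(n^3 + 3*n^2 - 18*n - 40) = (n^2 - 4*n - 5)/(n^3 + 3*n^2 - 18*n - 40)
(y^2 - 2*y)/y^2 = (y - 2)/y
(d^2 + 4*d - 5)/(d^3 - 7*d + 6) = (d + 5)/(d^2 + d - 6)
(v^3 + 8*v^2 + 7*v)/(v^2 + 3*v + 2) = v*(v + 7)/(v + 2)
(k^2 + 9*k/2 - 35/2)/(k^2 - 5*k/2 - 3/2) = (-2*k^2 - 9*k + 35)/(-2*k^2 + 5*k + 3)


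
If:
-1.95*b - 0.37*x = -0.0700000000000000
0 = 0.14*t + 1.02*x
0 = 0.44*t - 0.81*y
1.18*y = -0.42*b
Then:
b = 0.04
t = -0.02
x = 0.00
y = -0.01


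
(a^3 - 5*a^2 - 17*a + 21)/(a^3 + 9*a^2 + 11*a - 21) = (a - 7)/(a + 7)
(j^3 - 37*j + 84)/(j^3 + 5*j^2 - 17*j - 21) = (j - 4)/(j + 1)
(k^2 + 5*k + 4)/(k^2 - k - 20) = (k + 1)/(k - 5)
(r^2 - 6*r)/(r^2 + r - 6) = r*(r - 6)/(r^2 + r - 6)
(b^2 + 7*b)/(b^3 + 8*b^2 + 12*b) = (b + 7)/(b^2 + 8*b + 12)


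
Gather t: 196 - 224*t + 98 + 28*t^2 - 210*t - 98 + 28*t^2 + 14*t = 56*t^2 - 420*t + 196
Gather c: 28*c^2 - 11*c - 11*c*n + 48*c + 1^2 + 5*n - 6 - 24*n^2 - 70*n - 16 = 28*c^2 + c*(37 - 11*n) - 24*n^2 - 65*n - 21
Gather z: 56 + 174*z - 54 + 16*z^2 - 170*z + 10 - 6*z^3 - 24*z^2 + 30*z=-6*z^3 - 8*z^2 + 34*z + 12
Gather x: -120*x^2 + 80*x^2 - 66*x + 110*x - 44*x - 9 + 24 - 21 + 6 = -40*x^2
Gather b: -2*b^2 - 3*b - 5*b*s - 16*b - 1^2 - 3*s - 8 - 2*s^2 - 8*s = -2*b^2 + b*(-5*s - 19) - 2*s^2 - 11*s - 9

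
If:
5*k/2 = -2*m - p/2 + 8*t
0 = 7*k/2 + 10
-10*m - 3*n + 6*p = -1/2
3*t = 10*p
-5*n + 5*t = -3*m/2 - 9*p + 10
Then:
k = -20/7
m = 99635/127687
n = -730631/255374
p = -27240/127687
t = -90800/127687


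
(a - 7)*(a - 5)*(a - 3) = a^3 - 15*a^2 + 71*a - 105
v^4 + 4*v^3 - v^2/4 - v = v*(v - 1/2)*(v + 1/2)*(v + 4)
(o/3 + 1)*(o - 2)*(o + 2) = o^3/3 + o^2 - 4*o/3 - 4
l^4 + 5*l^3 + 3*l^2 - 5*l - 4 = (l - 1)*(l + 1)^2*(l + 4)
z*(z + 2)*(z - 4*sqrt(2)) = z^3 - 4*sqrt(2)*z^2 + 2*z^2 - 8*sqrt(2)*z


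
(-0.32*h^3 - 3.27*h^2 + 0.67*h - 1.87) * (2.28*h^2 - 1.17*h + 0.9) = -0.7296*h^5 - 7.0812*h^4 + 5.0655*h^3 - 7.9905*h^2 + 2.7909*h - 1.683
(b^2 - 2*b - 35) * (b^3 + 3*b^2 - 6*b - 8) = b^5 + b^4 - 47*b^3 - 101*b^2 + 226*b + 280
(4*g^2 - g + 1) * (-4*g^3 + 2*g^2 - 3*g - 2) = -16*g^5 + 12*g^4 - 18*g^3 - 3*g^2 - g - 2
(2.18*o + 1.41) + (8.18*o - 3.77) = 10.36*o - 2.36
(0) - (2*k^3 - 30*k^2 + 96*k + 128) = -2*k^3 + 30*k^2 - 96*k - 128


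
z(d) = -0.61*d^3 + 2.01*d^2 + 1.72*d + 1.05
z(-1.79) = 7.91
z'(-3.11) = -28.48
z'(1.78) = 3.08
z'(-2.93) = -25.77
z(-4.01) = 65.81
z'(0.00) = 1.72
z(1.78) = 7.04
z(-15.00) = 2486.25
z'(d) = -1.83*d^2 + 4.02*d + 1.72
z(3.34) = 6.49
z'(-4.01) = -43.83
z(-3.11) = 33.49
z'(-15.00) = -470.33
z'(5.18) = -26.56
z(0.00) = 1.05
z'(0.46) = 3.18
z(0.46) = 2.21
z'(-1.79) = -11.34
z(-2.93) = 28.61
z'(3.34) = -5.27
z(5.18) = -20.89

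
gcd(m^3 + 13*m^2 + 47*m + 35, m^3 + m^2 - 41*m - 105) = m + 5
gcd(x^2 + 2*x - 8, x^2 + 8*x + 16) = x + 4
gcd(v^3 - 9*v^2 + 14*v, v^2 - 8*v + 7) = v - 7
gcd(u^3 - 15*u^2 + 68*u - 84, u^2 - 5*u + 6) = u - 2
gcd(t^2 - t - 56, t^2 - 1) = 1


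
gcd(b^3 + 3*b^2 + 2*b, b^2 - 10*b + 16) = 1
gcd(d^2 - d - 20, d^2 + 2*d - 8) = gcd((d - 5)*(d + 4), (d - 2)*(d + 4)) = d + 4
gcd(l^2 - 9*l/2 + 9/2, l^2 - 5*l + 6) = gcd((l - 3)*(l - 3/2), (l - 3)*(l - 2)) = l - 3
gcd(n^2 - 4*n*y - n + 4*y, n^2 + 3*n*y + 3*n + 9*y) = 1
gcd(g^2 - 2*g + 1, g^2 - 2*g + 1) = g^2 - 2*g + 1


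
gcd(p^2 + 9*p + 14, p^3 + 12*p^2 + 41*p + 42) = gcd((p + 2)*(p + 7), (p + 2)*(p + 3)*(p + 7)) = p^2 + 9*p + 14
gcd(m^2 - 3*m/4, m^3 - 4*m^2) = m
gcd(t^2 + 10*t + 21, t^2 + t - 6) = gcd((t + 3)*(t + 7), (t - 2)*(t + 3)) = t + 3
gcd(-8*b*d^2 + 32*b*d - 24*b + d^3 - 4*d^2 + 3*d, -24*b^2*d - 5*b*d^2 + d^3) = 8*b - d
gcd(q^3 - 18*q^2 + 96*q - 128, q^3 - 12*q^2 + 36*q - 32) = q^2 - 10*q + 16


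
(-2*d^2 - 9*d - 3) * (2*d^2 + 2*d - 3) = -4*d^4 - 22*d^3 - 18*d^2 + 21*d + 9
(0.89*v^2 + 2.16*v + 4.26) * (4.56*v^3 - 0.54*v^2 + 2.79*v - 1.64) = 4.0584*v^5 + 9.369*v^4 + 20.7423*v^3 + 2.2664*v^2 + 8.343*v - 6.9864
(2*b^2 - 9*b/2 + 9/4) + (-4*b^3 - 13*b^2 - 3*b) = -4*b^3 - 11*b^2 - 15*b/2 + 9/4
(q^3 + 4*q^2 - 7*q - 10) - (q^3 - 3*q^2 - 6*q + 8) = 7*q^2 - q - 18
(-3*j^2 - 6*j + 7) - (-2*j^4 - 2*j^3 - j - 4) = 2*j^4 + 2*j^3 - 3*j^2 - 5*j + 11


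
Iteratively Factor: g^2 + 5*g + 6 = (g + 2)*(g + 3)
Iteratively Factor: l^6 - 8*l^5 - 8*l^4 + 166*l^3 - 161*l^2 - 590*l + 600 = (l + 2)*(l^5 - 10*l^4 + 12*l^3 + 142*l^2 - 445*l + 300) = (l - 5)*(l + 2)*(l^4 - 5*l^3 - 13*l^2 + 77*l - 60) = (l - 5)*(l + 2)*(l + 4)*(l^3 - 9*l^2 + 23*l - 15) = (l - 5)*(l - 3)*(l + 2)*(l + 4)*(l^2 - 6*l + 5) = (l - 5)*(l - 3)*(l - 1)*(l + 2)*(l + 4)*(l - 5)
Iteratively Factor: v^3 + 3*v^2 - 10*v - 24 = (v + 4)*(v^2 - v - 6) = (v + 2)*(v + 4)*(v - 3)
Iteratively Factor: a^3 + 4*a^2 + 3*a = (a + 1)*(a^2 + 3*a) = (a + 1)*(a + 3)*(a)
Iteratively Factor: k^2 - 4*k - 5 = (k + 1)*(k - 5)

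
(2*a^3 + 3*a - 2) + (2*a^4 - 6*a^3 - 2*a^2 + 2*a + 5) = 2*a^4 - 4*a^3 - 2*a^2 + 5*a + 3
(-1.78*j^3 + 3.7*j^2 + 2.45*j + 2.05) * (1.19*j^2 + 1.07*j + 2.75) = -2.1182*j^5 + 2.4984*j^4 + 1.9795*j^3 + 15.236*j^2 + 8.931*j + 5.6375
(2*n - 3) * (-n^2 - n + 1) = -2*n^3 + n^2 + 5*n - 3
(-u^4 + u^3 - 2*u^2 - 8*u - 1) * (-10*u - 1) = 10*u^5 - 9*u^4 + 19*u^3 + 82*u^2 + 18*u + 1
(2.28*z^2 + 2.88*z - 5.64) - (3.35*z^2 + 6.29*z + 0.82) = -1.07*z^2 - 3.41*z - 6.46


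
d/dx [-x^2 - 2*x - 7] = -2*x - 2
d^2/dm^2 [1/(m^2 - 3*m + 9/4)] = 96/(16*m^4 - 96*m^3 + 216*m^2 - 216*m + 81)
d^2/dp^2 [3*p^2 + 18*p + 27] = 6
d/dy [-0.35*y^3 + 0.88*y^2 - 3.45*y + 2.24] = -1.05*y^2 + 1.76*y - 3.45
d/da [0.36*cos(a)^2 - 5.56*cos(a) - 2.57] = (5.56 - 0.72*cos(a))*sin(a)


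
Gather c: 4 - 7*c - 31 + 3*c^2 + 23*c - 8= 3*c^2 + 16*c - 35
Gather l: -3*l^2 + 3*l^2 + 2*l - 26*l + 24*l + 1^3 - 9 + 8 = 0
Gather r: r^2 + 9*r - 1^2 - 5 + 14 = r^2 + 9*r + 8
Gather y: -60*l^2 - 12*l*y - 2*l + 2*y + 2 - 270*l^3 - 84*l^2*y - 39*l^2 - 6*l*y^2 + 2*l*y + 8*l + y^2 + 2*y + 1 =-270*l^3 - 99*l^2 + 6*l + y^2*(1 - 6*l) + y*(-84*l^2 - 10*l + 4) + 3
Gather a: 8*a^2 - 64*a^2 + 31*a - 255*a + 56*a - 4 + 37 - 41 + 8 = -56*a^2 - 168*a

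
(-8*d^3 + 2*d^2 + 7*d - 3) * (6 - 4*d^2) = 32*d^5 - 8*d^4 - 76*d^3 + 24*d^2 + 42*d - 18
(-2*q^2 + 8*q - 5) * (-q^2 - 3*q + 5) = 2*q^4 - 2*q^3 - 29*q^2 + 55*q - 25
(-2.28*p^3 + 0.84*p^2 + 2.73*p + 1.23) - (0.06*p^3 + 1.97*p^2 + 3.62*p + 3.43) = -2.34*p^3 - 1.13*p^2 - 0.89*p - 2.2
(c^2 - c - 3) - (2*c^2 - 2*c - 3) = -c^2 + c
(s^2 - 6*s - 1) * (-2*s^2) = -2*s^4 + 12*s^3 + 2*s^2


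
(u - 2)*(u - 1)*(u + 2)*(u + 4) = u^4 + 3*u^3 - 8*u^2 - 12*u + 16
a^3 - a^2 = a^2*(a - 1)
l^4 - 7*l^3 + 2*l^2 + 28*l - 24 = (l - 6)*(l - 2)*(l - 1)*(l + 2)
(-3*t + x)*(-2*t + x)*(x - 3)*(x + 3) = 6*t^2*x^2 - 54*t^2 - 5*t*x^3 + 45*t*x + x^4 - 9*x^2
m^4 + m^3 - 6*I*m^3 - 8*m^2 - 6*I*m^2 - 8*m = m*(m + 1)*(m - 4*I)*(m - 2*I)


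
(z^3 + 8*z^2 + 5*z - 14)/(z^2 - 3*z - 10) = (z^2 + 6*z - 7)/(z - 5)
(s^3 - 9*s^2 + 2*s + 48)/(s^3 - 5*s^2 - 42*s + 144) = (s + 2)/(s + 6)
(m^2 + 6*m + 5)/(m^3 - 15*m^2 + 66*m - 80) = (m^2 + 6*m + 5)/(m^3 - 15*m^2 + 66*m - 80)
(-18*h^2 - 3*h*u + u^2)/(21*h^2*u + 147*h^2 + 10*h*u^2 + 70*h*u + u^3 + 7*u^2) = (-6*h + u)/(7*h*u + 49*h + u^2 + 7*u)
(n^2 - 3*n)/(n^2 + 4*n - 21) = n/(n + 7)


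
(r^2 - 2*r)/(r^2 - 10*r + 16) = r/(r - 8)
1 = 1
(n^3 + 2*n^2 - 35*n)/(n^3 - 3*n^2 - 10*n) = (n + 7)/(n + 2)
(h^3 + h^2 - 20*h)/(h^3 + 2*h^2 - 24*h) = (h + 5)/(h + 6)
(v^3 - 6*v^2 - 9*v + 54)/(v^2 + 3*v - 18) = (v^2 - 3*v - 18)/(v + 6)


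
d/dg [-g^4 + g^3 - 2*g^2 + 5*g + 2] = -4*g^3 + 3*g^2 - 4*g + 5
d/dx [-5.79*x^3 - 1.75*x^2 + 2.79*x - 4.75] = -17.37*x^2 - 3.5*x + 2.79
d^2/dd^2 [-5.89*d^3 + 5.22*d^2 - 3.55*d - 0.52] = 10.44 - 35.34*d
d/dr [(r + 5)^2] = 2*r + 10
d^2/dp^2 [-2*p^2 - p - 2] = -4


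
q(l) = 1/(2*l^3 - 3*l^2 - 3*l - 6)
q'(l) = (-6*l^2 + 6*l + 3)/(2*l^3 - 3*l^2 - 3*l - 6)^2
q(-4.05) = -0.01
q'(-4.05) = -0.00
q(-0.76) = -0.16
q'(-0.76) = -0.13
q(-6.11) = -0.00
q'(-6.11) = -0.00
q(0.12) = -0.16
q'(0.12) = 0.09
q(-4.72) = -0.00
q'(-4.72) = -0.00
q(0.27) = -0.14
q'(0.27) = 0.09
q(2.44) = -0.47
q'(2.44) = -4.00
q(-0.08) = -0.17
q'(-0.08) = 0.07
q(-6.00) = 0.00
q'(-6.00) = 0.00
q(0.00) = -0.17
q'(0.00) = 0.08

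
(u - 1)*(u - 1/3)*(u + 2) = u^3 + 2*u^2/3 - 7*u/3 + 2/3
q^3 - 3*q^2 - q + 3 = (q - 3)*(q - 1)*(q + 1)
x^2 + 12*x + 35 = (x + 5)*(x + 7)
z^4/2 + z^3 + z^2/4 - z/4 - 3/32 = (z/2 + 1/4)*(z - 1/2)*(z + 1/2)*(z + 3/2)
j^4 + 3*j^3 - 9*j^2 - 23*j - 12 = (j - 3)*(j + 1)^2*(j + 4)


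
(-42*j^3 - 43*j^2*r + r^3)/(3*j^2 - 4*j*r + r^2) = (-42*j^3 - 43*j^2*r + r^3)/(3*j^2 - 4*j*r + r^2)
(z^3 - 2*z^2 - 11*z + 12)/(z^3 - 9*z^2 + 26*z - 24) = (z^2 + 2*z - 3)/(z^2 - 5*z + 6)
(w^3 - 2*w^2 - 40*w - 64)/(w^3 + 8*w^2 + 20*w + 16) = (w - 8)/(w + 2)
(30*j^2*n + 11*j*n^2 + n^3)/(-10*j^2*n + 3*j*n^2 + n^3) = (-6*j - n)/(2*j - n)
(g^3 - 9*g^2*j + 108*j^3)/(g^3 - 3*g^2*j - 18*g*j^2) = (g - 6*j)/g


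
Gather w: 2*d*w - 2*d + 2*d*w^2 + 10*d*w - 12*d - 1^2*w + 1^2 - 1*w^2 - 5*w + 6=-14*d + w^2*(2*d - 1) + w*(12*d - 6) + 7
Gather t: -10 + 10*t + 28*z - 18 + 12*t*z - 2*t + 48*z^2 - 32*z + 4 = t*(12*z + 8) + 48*z^2 - 4*z - 24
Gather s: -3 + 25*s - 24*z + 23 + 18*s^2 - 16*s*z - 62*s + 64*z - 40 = 18*s^2 + s*(-16*z - 37) + 40*z - 20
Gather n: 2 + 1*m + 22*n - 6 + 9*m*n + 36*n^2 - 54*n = m + 36*n^2 + n*(9*m - 32) - 4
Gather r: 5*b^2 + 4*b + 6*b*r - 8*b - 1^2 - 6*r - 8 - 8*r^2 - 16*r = 5*b^2 - 4*b - 8*r^2 + r*(6*b - 22) - 9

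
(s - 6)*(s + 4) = s^2 - 2*s - 24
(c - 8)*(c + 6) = c^2 - 2*c - 48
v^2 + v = v*(v + 1)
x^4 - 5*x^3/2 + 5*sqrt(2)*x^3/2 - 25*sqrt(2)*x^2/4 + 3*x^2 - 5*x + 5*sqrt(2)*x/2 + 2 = (x - 2)*(x - 1/2)*(x + sqrt(2)/2)*(x + 2*sqrt(2))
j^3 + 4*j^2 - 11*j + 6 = (j - 1)^2*(j + 6)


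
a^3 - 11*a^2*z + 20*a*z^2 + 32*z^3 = (a - 8*z)*(a - 4*z)*(a + z)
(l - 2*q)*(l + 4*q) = l^2 + 2*l*q - 8*q^2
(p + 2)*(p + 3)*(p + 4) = p^3 + 9*p^2 + 26*p + 24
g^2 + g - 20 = (g - 4)*(g + 5)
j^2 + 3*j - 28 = (j - 4)*(j + 7)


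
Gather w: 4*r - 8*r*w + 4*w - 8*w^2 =4*r - 8*w^2 + w*(4 - 8*r)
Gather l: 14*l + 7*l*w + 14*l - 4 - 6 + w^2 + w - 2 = l*(7*w + 28) + w^2 + w - 12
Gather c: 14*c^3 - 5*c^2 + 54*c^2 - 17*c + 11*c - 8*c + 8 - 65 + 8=14*c^3 + 49*c^2 - 14*c - 49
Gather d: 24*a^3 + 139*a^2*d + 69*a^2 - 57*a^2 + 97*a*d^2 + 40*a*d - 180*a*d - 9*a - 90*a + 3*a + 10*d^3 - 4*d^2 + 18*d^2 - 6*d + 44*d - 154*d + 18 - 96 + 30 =24*a^3 + 12*a^2 - 96*a + 10*d^3 + d^2*(97*a + 14) + d*(139*a^2 - 140*a - 116) - 48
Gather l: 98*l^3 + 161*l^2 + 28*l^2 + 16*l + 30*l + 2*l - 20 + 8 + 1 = 98*l^3 + 189*l^2 + 48*l - 11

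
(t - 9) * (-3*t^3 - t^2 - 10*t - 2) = -3*t^4 + 26*t^3 - t^2 + 88*t + 18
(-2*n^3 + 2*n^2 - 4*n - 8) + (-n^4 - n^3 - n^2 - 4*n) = -n^4 - 3*n^3 + n^2 - 8*n - 8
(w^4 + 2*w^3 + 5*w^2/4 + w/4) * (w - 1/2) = w^5 + 3*w^4/2 + w^3/4 - 3*w^2/8 - w/8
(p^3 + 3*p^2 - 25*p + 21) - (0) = p^3 + 3*p^2 - 25*p + 21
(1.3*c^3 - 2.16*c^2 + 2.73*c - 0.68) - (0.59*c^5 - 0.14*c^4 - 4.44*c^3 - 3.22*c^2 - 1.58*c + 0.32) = -0.59*c^5 + 0.14*c^4 + 5.74*c^3 + 1.06*c^2 + 4.31*c - 1.0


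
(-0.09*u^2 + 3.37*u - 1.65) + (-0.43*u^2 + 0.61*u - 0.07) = -0.52*u^2 + 3.98*u - 1.72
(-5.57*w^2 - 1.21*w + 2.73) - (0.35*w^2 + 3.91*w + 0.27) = -5.92*w^2 - 5.12*w + 2.46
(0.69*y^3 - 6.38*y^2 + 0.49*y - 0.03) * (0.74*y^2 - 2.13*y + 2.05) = 0.5106*y^5 - 6.1909*y^4 + 15.3665*y^3 - 14.1449*y^2 + 1.0684*y - 0.0615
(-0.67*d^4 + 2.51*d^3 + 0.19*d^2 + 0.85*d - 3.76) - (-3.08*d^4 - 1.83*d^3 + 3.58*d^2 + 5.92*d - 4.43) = 2.41*d^4 + 4.34*d^3 - 3.39*d^2 - 5.07*d + 0.67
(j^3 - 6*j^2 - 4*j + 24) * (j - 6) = j^4 - 12*j^3 + 32*j^2 + 48*j - 144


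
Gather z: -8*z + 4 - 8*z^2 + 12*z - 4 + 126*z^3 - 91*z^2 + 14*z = 126*z^3 - 99*z^2 + 18*z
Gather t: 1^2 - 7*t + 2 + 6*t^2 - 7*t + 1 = 6*t^2 - 14*t + 4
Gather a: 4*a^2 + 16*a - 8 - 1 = 4*a^2 + 16*a - 9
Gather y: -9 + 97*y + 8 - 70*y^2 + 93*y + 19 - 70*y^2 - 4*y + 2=-140*y^2 + 186*y + 20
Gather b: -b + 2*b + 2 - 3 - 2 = b - 3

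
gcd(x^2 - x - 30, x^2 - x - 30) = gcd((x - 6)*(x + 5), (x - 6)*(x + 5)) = x^2 - x - 30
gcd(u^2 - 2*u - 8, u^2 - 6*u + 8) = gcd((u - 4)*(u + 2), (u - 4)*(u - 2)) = u - 4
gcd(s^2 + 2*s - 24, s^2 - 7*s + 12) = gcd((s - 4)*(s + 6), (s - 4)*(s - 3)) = s - 4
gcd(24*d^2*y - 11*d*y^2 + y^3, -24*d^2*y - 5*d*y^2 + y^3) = -8*d*y + y^2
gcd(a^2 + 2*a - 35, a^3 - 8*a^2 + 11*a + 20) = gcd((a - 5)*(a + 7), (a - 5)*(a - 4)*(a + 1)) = a - 5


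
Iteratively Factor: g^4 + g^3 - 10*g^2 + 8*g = (g - 1)*(g^3 + 2*g^2 - 8*g) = (g - 1)*(g + 4)*(g^2 - 2*g) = g*(g - 1)*(g + 4)*(g - 2)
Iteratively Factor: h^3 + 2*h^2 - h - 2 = (h - 1)*(h^2 + 3*h + 2) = (h - 1)*(h + 1)*(h + 2)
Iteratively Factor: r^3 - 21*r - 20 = (r - 5)*(r^2 + 5*r + 4) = (r - 5)*(r + 1)*(r + 4)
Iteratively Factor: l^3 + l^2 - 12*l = (l + 4)*(l^2 - 3*l) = (l - 3)*(l + 4)*(l)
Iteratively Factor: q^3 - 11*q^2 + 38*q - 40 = (q - 5)*(q^2 - 6*q + 8) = (q - 5)*(q - 2)*(q - 4)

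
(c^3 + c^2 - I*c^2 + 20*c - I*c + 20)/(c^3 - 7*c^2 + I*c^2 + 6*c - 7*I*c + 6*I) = (c^3 + c^2*(1 - I) + c*(20 - I) + 20)/(c^3 + c^2*(-7 + I) + c*(6 - 7*I) + 6*I)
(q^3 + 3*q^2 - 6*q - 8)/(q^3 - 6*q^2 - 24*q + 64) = (q + 1)/(q - 8)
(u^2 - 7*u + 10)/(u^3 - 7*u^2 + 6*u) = (u^2 - 7*u + 10)/(u*(u^2 - 7*u + 6))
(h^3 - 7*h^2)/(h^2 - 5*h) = h*(h - 7)/(h - 5)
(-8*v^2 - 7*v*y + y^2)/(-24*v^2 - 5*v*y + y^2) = (v + y)/(3*v + y)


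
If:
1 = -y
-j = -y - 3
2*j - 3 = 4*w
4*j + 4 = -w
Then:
No Solution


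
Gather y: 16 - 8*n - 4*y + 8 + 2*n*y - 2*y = -8*n + y*(2*n - 6) + 24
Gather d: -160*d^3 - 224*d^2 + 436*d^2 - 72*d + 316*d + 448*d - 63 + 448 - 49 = -160*d^3 + 212*d^2 + 692*d + 336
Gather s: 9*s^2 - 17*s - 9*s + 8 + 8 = 9*s^2 - 26*s + 16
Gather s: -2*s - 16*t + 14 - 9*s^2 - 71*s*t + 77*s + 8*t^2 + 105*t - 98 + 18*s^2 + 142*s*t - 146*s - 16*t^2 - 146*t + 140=9*s^2 + s*(71*t - 71) - 8*t^2 - 57*t + 56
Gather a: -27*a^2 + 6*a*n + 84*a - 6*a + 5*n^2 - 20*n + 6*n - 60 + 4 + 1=-27*a^2 + a*(6*n + 78) + 5*n^2 - 14*n - 55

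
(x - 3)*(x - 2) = x^2 - 5*x + 6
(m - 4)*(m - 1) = m^2 - 5*m + 4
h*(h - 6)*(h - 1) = h^3 - 7*h^2 + 6*h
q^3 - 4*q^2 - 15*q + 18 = (q - 6)*(q - 1)*(q + 3)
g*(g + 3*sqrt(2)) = g^2 + 3*sqrt(2)*g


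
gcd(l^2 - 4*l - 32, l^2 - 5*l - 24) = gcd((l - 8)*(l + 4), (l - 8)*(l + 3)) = l - 8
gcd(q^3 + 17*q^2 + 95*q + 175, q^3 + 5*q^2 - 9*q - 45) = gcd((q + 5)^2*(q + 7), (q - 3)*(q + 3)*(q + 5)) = q + 5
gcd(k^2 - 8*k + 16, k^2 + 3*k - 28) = k - 4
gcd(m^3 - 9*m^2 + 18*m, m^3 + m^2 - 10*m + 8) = 1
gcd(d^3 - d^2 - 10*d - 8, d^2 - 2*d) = 1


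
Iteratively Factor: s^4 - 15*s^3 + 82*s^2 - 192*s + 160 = (s - 4)*(s^3 - 11*s^2 + 38*s - 40) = (s - 5)*(s - 4)*(s^2 - 6*s + 8) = (s - 5)*(s - 4)^2*(s - 2)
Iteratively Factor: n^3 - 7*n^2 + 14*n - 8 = (n - 2)*(n^2 - 5*n + 4) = (n - 4)*(n - 2)*(n - 1)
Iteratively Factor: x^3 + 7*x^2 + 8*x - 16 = (x + 4)*(x^2 + 3*x - 4) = (x + 4)^2*(x - 1)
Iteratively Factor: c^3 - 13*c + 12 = (c + 4)*(c^2 - 4*c + 3) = (c - 1)*(c + 4)*(c - 3)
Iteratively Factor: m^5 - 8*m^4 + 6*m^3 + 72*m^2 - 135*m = (m + 3)*(m^4 - 11*m^3 + 39*m^2 - 45*m) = (m - 5)*(m + 3)*(m^3 - 6*m^2 + 9*m) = m*(m - 5)*(m + 3)*(m^2 - 6*m + 9) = m*(m - 5)*(m - 3)*(m + 3)*(m - 3)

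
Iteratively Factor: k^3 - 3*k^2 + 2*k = (k - 2)*(k^2 - k) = k*(k - 2)*(k - 1)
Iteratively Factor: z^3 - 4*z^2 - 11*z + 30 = (z - 5)*(z^2 + z - 6) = (z - 5)*(z + 3)*(z - 2)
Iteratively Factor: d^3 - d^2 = (d)*(d^2 - d) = d^2*(d - 1)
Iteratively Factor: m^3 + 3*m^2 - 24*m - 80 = (m - 5)*(m^2 + 8*m + 16) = (m - 5)*(m + 4)*(m + 4)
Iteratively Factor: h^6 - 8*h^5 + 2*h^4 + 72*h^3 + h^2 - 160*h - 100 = (h + 1)*(h^5 - 9*h^4 + 11*h^3 + 61*h^2 - 60*h - 100) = (h - 2)*(h + 1)*(h^4 - 7*h^3 - 3*h^2 + 55*h + 50) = (h - 5)*(h - 2)*(h + 1)*(h^3 - 2*h^2 - 13*h - 10) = (h - 5)*(h - 2)*(h + 1)^2*(h^2 - 3*h - 10) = (h - 5)^2*(h - 2)*(h + 1)^2*(h + 2)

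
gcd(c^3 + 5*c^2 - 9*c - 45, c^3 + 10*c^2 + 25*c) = c + 5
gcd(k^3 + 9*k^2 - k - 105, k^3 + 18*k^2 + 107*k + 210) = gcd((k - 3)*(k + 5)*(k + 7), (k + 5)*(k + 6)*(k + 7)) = k^2 + 12*k + 35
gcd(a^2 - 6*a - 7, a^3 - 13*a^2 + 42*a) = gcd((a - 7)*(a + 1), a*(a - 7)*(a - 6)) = a - 7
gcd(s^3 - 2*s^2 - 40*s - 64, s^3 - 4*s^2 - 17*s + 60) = s + 4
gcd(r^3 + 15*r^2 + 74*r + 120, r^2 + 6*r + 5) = r + 5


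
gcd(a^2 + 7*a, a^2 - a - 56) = a + 7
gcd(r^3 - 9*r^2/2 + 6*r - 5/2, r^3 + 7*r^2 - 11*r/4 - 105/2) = r - 5/2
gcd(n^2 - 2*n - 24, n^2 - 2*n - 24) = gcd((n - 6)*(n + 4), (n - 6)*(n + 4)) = n^2 - 2*n - 24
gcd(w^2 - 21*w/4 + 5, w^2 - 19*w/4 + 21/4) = 1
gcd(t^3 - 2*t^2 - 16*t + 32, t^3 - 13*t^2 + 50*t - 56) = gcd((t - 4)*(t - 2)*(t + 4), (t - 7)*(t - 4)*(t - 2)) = t^2 - 6*t + 8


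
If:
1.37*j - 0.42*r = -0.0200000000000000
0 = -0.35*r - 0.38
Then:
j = -0.35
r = -1.09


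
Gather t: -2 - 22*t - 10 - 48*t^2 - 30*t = -48*t^2 - 52*t - 12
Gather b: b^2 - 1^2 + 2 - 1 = b^2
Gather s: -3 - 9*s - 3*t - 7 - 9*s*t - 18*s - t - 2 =s*(-9*t - 27) - 4*t - 12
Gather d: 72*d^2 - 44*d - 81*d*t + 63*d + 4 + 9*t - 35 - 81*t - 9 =72*d^2 + d*(19 - 81*t) - 72*t - 40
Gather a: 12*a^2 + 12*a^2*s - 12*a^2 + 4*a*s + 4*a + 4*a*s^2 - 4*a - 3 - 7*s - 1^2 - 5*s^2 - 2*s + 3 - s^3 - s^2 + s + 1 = 12*a^2*s + a*(4*s^2 + 4*s) - s^3 - 6*s^2 - 8*s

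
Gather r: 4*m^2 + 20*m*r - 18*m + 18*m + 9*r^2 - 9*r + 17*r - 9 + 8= 4*m^2 + 9*r^2 + r*(20*m + 8) - 1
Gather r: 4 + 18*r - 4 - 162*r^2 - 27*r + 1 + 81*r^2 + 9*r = 1 - 81*r^2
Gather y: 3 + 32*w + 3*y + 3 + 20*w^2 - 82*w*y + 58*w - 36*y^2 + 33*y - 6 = 20*w^2 + 90*w - 36*y^2 + y*(36 - 82*w)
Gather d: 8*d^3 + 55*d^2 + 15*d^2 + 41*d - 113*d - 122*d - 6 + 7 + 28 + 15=8*d^3 + 70*d^2 - 194*d + 44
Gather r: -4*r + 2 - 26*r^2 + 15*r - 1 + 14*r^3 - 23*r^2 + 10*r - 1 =14*r^3 - 49*r^2 + 21*r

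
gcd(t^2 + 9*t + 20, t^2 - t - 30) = t + 5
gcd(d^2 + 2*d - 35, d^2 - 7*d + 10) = d - 5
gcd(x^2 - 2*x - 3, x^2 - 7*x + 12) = x - 3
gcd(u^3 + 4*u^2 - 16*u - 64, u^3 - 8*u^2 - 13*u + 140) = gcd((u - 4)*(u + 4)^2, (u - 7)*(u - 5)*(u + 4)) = u + 4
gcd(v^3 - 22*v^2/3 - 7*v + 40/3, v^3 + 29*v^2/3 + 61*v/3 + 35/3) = v + 5/3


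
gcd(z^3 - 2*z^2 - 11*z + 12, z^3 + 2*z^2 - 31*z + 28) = z^2 - 5*z + 4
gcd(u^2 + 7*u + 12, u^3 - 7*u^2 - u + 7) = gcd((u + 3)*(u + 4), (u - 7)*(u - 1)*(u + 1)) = 1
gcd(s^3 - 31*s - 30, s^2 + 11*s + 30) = s + 5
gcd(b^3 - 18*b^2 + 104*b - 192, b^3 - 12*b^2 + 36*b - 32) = b - 8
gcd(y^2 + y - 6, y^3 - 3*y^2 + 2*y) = y - 2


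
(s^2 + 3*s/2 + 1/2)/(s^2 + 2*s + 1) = (s + 1/2)/(s + 1)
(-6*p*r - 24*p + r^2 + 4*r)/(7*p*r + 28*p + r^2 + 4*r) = (-6*p + r)/(7*p + r)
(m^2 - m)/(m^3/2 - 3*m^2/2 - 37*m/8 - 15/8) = 8*m*(1 - m)/(-4*m^3 + 12*m^2 + 37*m + 15)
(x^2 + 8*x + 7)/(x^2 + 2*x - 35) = (x + 1)/(x - 5)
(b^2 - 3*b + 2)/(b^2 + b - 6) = (b - 1)/(b + 3)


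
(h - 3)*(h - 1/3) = h^2 - 10*h/3 + 1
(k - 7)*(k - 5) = k^2 - 12*k + 35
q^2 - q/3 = q*(q - 1/3)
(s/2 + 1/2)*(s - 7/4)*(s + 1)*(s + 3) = s^4/2 + 13*s^3/8 - 7*s^2/8 - 37*s/8 - 21/8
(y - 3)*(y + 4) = y^2 + y - 12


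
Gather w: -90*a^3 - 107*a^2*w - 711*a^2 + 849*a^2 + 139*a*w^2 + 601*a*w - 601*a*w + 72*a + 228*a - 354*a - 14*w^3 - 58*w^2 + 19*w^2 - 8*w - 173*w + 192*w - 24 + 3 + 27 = -90*a^3 + 138*a^2 - 54*a - 14*w^3 + w^2*(139*a - 39) + w*(11 - 107*a^2) + 6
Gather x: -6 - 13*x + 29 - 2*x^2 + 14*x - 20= -2*x^2 + x + 3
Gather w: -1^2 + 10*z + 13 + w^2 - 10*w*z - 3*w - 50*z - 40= w^2 + w*(-10*z - 3) - 40*z - 28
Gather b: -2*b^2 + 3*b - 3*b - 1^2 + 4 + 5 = 8 - 2*b^2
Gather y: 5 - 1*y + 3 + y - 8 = 0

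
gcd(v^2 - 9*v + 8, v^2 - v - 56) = v - 8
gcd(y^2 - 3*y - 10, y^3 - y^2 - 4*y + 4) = y + 2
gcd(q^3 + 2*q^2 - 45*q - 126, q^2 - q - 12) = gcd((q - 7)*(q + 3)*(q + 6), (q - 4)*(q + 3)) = q + 3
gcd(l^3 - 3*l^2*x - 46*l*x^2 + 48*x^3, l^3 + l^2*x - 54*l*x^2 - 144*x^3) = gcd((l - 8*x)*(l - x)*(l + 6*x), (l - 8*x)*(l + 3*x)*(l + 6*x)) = -l^2 + 2*l*x + 48*x^2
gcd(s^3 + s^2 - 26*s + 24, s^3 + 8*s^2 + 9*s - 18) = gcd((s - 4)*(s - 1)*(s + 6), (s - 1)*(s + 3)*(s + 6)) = s^2 + 5*s - 6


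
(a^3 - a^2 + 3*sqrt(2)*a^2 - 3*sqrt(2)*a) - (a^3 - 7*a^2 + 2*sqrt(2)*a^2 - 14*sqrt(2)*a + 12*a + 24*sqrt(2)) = sqrt(2)*a^2 + 6*a^2 - 12*a + 11*sqrt(2)*a - 24*sqrt(2)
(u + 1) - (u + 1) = 0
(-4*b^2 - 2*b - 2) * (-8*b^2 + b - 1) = 32*b^4 + 12*b^3 + 18*b^2 + 2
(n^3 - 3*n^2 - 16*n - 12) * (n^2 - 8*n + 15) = n^5 - 11*n^4 + 23*n^3 + 71*n^2 - 144*n - 180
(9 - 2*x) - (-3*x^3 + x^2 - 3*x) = 3*x^3 - x^2 + x + 9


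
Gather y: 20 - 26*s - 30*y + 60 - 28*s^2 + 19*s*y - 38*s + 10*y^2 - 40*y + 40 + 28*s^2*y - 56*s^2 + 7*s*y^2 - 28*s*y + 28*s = -84*s^2 - 36*s + y^2*(7*s + 10) + y*(28*s^2 - 9*s - 70) + 120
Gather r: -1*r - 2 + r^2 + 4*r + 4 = r^2 + 3*r + 2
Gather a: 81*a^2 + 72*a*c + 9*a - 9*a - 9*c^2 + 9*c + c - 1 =81*a^2 + 72*a*c - 9*c^2 + 10*c - 1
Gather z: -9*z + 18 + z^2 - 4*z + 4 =z^2 - 13*z + 22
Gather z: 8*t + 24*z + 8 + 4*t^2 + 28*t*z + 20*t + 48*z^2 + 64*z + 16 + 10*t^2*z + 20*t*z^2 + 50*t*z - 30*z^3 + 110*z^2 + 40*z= 4*t^2 + 28*t - 30*z^3 + z^2*(20*t + 158) + z*(10*t^2 + 78*t + 128) + 24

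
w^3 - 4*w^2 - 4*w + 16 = (w - 4)*(w - 2)*(w + 2)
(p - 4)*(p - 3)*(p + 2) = p^3 - 5*p^2 - 2*p + 24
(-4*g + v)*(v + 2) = -4*g*v - 8*g + v^2 + 2*v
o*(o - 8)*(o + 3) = o^3 - 5*o^2 - 24*o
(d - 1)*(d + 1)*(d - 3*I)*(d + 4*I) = d^4 + I*d^3 + 11*d^2 - I*d - 12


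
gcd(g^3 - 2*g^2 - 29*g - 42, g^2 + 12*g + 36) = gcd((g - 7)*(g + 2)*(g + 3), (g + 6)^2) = 1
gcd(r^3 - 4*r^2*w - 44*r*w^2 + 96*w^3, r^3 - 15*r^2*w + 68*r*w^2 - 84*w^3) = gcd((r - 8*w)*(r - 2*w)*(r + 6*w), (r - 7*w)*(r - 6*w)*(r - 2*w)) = r - 2*w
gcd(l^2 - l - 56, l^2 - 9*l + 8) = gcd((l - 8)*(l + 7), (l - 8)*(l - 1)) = l - 8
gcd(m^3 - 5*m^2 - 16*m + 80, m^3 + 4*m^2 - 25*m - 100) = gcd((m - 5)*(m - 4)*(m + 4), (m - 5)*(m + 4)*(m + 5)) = m^2 - m - 20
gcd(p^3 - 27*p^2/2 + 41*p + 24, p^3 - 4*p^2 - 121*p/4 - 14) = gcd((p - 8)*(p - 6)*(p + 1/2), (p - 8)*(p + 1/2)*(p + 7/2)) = p^2 - 15*p/2 - 4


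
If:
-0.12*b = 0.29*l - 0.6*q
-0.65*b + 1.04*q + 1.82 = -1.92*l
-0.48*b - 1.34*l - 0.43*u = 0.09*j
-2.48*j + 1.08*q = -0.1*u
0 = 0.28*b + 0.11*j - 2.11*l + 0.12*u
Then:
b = 6.16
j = 0.29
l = 0.37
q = 1.41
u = -8.09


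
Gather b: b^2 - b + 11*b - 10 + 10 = b^2 + 10*b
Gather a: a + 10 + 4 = a + 14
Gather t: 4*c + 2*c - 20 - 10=6*c - 30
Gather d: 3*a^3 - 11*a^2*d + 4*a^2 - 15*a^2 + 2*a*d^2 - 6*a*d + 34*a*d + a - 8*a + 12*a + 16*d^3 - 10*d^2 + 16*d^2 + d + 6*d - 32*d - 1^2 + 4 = 3*a^3 - 11*a^2 + 5*a + 16*d^3 + d^2*(2*a + 6) + d*(-11*a^2 + 28*a - 25) + 3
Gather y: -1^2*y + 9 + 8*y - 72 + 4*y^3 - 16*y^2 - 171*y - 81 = 4*y^3 - 16*y^2 - 164*y - 144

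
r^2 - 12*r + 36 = (r - 6)^2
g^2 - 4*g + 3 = (g - 3)*(g - 1)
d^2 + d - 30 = (d - 5)*(d + 6)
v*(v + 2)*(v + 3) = v^3 + 5*v^2 + 6*v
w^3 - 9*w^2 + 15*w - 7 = (w - 7)*(w - 1)^2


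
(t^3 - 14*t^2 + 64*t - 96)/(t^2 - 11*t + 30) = (t^2 - 8*t + 16)/(t - 5)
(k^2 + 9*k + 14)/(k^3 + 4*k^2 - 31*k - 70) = 1/(k - 5)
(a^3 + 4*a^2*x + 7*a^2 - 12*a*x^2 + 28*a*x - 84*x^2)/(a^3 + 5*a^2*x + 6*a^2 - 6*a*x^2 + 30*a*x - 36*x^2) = (-a^2 + 2*a*x - 7*a + 14*x)/(-a^2 + a*x - 6*a + 6*x)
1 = 1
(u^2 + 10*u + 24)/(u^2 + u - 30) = (u + 4)/(u - 5)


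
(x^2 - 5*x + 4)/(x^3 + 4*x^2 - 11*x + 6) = (x - 4)/(x^2 + 5*x - 6)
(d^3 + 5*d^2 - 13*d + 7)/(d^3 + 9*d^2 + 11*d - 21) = (d - 1)/(d + 3)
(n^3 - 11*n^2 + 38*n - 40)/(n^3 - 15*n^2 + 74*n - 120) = (n - 2)/(n - 6)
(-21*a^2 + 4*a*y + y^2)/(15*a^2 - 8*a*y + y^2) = (7*a + y)/(-5*a + y)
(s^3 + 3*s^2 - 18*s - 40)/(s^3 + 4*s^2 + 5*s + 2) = (s^2 + s - 20)/(s^2 + 2*s + 1)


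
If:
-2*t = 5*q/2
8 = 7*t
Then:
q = -32/35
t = 8/7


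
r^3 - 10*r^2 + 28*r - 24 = (r - 6)*(r - 2)^2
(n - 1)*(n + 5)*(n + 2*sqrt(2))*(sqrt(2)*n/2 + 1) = sqrt(2)*n^4/2 + 2*sqrt(2)*n^3 + 3*n^3 - sqrt(2)*n^2/2 + 12*n^2 - 15*n + 8*sqrt(2)*n - 10*sqrt(2)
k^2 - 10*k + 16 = (k - 8)*(k - 2)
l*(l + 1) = l^2 + l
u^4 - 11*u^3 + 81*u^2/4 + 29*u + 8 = (u - 8)*(u - 4)*(u + 1/2)^2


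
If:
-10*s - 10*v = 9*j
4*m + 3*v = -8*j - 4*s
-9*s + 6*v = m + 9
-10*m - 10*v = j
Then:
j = 3/7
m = -27/70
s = -51/70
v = 12/35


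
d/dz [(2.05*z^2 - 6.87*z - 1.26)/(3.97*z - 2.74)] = (8.1385*z^2 - 11.234*z + 23.826)/(15.7609*z^2 - 21.7556*z + 7.5076)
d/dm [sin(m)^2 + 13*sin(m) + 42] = (2*sin(m) + 13)*cos(m)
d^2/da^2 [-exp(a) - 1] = -exp(a)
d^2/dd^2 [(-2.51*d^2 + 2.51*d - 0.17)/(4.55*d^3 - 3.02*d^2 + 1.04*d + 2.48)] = (-103.92655*d^6 + 311.77965*d^5 - 177.90864*d^4 + 440.158232*d^3 - 466.796904*d^2 + 127.506672*d - 46.7368)/(94.196375*d^9 - 187.56465*d^8 + 189.08526*d^7 + 40.739152*d^6 - 161.246592*d^5 + 128.46864*d^4 + 38.34272*d^3 - 47.67552*d^2 + 19.189248*d + 15.252992)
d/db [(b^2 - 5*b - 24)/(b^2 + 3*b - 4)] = 4*(2*b^2 + 10*b + 23)/(b^4 + 6*b^3 + b^2 - 24*b + 16)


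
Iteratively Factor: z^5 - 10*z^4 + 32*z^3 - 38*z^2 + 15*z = (z - 1)*(z^4 - 9*z^3 + 23*z^2 - 15*z) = (z - 3)*(z - 1)*(z^3 - 6*z^2 + 5*z) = (z - 3)*(z - 1)^2*(z^2 - 5*z) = (z - 5)*(z - 3)*(z - 1)^2*(z)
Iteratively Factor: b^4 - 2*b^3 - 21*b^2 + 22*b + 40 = (b - 5)*(b^3 + 3*b^2 - 6*b - 8) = (b - 5)*(b + 4)*(b^2 - b - 2) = (b - 5)*(b - 2)*(b + 4)*(b + 1)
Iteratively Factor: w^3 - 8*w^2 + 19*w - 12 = (w - 3)*(w^2 - 5*w + 4) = (w - 4)*(w - 3)*(w - 1)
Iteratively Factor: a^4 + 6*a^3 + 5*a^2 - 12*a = (a + 4)*(a^3 + 2*a^2 - 3*a) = (a - 1)*(a + 4)*(a^2 + 3*a) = a*(a - 1)*(a + 4)*(a + 3)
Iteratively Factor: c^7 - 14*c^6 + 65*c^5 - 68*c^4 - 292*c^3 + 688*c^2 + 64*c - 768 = (c + 2)*(c^6 - 16*c^5 + 97*c^4 - 262*c^3 + 232*c^2 + 224*c - 384) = (c - 2)*(c + 2)*(c^5 - 14*c^4 + 69*c^3 - 124*c^2 - 16*c + 192) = (c - 2)*(c + 1)*(c + 2)*(c^4 - 15*c^3 + 84*c^2 - 208*c + 192) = (c - 3)*(c - 2)*(c + 1)*(c + 2)*(c^3 - 12*c^2 + 48*c - 64) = (c - 4)*(c - 3)*(c - 2)*(c + 1)*(c + 2)*(c^2 - 8*c + 16) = (c - 4)^2*(c - 3)*(c - 2)*(c + 1)*(c + 2)*(c - 4)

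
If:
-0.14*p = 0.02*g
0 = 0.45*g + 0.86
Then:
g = -1.91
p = 0.27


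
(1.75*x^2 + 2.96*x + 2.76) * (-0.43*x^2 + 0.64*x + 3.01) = -0.7525*x^4 - 0.1528*x^3 + 5.9751*x^2 + 10.676*x + 8.3076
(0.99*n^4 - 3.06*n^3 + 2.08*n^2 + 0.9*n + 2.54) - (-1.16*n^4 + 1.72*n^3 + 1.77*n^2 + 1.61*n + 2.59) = 2.15*n^4 - 4.78*n^3 + 0.31*n^2 - 0.71*n - 0.0499999999999998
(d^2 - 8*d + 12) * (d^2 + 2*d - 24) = d^4 - 6*d^3 - 28*d^2 + 216*d - 288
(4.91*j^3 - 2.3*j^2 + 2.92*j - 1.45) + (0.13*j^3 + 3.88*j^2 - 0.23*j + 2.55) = 5.04*j^3 + 1.58*j^2 + 2.69*j + 1.1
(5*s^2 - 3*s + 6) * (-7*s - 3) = -35*s^3 + 6*s^2 - 33*s - 18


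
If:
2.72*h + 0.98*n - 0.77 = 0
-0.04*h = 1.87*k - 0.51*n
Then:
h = 0.283088235294118 - 0.360294117647059*n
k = 0.280434098773199*n - 0.00605536332179931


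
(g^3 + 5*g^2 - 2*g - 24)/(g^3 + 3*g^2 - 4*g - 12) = (g + 4)/(g + 2)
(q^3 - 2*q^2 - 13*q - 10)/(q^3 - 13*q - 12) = (q^2 - 3*q - 10)/(q^2 - q - 12)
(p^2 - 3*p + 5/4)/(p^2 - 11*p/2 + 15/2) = (p - 1/2)/(p - 3)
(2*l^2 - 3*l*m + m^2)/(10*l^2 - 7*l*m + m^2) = (l - m)/(5*l - m)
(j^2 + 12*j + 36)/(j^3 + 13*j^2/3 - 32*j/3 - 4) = 3*(j + 6)/(3*j^2 - 5*j - 2)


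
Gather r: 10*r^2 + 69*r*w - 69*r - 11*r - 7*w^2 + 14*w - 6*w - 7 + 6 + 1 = 10*r^2 + r*(69*w - 80) - 7*w^2 + 8*w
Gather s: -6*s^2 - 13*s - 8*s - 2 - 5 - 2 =-6*s^2 - 21*s - 9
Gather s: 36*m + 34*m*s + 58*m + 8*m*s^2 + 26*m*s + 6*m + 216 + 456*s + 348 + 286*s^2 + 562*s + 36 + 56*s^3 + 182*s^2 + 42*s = 100*m + 56*s^3 + s^2*(8*m + 468) + s*(60*m + 1060) + 600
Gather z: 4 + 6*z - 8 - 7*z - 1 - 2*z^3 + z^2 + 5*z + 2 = -2*z^3 + z^2 + 4*z - 3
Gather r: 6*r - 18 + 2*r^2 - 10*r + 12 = 2*r^2 - 4*r - 6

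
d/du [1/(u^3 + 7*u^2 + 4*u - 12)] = (-3*u^2 - 14*u - 4)/(u^3 + 7*u^2 + 4*u - 12)^2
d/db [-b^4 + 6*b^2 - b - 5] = -4*b^3 + 12*b - 1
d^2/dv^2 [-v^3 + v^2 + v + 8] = 2 - 6*v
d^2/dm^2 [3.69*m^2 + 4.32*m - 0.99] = 7.38000000000000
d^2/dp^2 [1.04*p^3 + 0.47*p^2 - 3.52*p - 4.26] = 6.24*p + 0.94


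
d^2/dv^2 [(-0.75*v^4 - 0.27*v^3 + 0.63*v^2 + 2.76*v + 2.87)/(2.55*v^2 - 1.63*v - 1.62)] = (-9.75375*v^6 + 18.70425*v^5 + 6.63345000000001*v^4 + 5.778324*v^3 + 99.690858*v^2 - 7.417098*v + 27.693178)/(16.581375*v^6 - 31.797225*v^5 - 11.276865*v^4 + 36.070433*v^3 + 7.164126*v^2 - 12.833316*v - 4.251528)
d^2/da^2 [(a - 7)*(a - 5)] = 2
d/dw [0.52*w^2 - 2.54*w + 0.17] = 1.04*w - 2.54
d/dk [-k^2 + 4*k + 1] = 4 - 2*k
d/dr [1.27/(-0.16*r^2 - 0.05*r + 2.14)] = (0.4064*r + 0.0635)/(0.16*r^2 + 0.05*r - 2.14)^2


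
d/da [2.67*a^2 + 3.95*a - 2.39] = 5.34*a + 3.95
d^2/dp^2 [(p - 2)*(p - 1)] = 2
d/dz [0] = 0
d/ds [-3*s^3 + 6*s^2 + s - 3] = -9*s^2 + 12*s + 1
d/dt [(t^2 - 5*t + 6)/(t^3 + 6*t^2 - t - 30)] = (-t^2 + 6*t + 39)/(t^4 + 16*t^3 + 94*t^2 + 240*t + 225)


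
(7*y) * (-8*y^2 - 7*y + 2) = -56*y^3 - 49*y^2 + 14*y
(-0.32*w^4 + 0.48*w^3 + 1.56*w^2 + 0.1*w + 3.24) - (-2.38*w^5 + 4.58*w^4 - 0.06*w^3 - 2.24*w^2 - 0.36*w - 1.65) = 2.38*w^5 - 4.9*w^4 + 0.54*w^3 + 3.8*w^2 + 0.46*w + 4.89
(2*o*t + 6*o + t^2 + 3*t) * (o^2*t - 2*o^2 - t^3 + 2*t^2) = 2*o^3*t^2 + 2*o^3*t - 12*o^3 + o^2*t^3 + o^2*t^2 - 6*o^2*t - 2*o*t^4 - 2*o*t^3 + 12*o*t^2 - t^5 - t^4 + 6*t^3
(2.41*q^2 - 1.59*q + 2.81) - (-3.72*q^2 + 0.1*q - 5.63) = 6.13*q^2 - 1.69*q + 8.44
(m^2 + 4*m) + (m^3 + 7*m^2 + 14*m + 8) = m^3 + 8*m^2 + 18*m + 8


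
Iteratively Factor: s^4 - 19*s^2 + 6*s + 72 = (s + 2)*(s^3 - 2*s^2 - 15*s + 36) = (s + 2)*(s + 4)*(s^2 - 6*s + 9) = (s - 3)*(s + 2)*(s + 4)*(s - 3)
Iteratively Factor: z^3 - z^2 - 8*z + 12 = (z - 2)*(z^2 + z - 6) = (z - 2)^2*(z + 3)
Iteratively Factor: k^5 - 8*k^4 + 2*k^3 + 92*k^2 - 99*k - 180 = (k - 5)*(k^4 - 3*k^3 - 13*k^2 + 27*k + 36) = (k - 5)*(k - 3)*(k^3 - 13*k - 12) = (k - 5)*(k - 3)*(k + 1)*(k^2 - k - 12) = (k - 5)*(k - 4)*(k - 3)*(k + 1)*(k + 3)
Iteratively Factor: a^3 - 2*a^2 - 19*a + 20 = (a - 1)*(a^2 - a - 20) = (a - 1)*(a + 4)*(a - 5)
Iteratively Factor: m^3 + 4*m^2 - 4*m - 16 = (m - 2)*(m^2 + 6*m + 8) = (m - 2)*(m + 2)*(m + 4)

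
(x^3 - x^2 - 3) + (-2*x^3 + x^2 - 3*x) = -x^3 - 3*x - 3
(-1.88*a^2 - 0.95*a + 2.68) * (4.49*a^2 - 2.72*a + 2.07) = -8.4412*a^4 + 0.8481*a^3 + 10.7256*a^2 - 9.2561*a + 5.5476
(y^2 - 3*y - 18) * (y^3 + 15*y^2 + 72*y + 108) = y^5 + 12*y^4 + 9*y^3 - 378*y^2 - 1620*y - 1944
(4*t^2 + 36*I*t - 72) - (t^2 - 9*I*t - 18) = 3*t^2 + 45*I*t - 54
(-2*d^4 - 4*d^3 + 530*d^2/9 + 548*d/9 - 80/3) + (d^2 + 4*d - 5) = -2*d^4 - 4*d^3 + 539*d^2/9 + 584*d/9 - 95/3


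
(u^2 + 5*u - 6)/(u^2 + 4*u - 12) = (u - 1)/(u - 2)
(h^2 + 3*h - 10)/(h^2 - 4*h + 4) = (h + 5)/(h - 2)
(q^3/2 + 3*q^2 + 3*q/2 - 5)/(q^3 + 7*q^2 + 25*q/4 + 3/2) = 2*(q^3 + 6*q^2 + 3*q - 10)/(4*q^3 + 28*q^2 + 25*q + 6)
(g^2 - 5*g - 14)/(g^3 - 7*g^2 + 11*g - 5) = (g^2 - 5*g - 14)/(g^3 - 7*g^2 + 11*g - 5)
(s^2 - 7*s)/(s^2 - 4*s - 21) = s/(s + 3)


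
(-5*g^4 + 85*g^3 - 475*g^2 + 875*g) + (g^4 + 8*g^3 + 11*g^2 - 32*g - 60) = -4*g^4 + 93*g^3 - 464*g^2 + 843*g - 60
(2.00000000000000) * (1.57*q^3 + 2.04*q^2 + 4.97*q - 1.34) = 3.14*q^3 + 4.08*q^2 + 9.94*q - 2.68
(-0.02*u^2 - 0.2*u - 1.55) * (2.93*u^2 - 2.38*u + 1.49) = -0.0586*u^4 - 0.5384*u^3 - 4.0953*u^2 + 3.391*u - 2.3095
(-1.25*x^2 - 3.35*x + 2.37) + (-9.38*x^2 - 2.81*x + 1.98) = -10.63*x^2 - 6.16*x + 4.35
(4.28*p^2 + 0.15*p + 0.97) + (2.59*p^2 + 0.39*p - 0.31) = 6.87*p^2 + 0.54*p + 0.66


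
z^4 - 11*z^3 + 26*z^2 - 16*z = z*(z - 8)*(z - 2)*(z - 1)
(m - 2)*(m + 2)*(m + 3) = m^3 + 3*m^2 - 4*m - 12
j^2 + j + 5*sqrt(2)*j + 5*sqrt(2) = (j + 1)*(j + 5*sqrt(2))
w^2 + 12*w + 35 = (w + 5)*(w + 7)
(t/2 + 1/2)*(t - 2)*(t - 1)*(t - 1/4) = t^4/2 - 9*t^3/8 - t^2/4 + 9*t/8 - 1/4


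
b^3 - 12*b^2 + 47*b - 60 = (b - 5)*(b - 4)*(b - 3)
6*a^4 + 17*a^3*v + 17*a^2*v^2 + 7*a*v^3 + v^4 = (a + v)^2*(2*a + v)*(3*a + v)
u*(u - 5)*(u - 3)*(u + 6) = u^4 - 2*u^3 - 33*u^2 + 90*u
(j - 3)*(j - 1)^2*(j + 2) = j^4 - 3*j^3 - 3*j^2 + 11*j - 6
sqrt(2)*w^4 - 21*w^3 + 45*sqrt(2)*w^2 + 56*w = w*(w - 7*sqrt(2))*(w - 4*sqrt(2))*(sqrt(2)*w + 1)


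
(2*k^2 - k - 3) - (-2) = 2*k^2 - k - 1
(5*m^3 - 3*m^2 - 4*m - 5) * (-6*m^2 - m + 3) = -30*m^5 + 13*m^4 + 42*m^3 + 25*m^2 - 7*m - 15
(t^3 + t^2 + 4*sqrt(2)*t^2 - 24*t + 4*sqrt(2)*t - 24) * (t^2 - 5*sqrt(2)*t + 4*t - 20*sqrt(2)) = t^5 - sqrt(2)*t^4 + 5*t^4 - 60*t^3 - 5*sqrt(2)*t^3 - 320*t^2 + 116*sqrt(2)*t^2 - 256*t + 600*sqrt(2)*t + 480*sqrt(2)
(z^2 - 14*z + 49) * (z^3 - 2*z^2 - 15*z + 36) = z^5 - 16*z^4 + 62*z^3 + 148*z^2 - 1239*z + 1764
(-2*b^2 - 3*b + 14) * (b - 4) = -2*b^3 + 5*b^2 + 26*b - 56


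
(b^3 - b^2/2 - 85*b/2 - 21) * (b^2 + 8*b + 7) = b^5 + 15*b^4/2 - 79*b^3/2 - 729*b^2/2 - 931*b/2 - 147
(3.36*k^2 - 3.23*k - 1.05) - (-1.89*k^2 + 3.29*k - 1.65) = 5.25*k^2 - 6.52*k + 0.6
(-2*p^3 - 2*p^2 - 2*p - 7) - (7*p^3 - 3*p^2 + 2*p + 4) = -9*p^3 + p^2 - 4*p - 11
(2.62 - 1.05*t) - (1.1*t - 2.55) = 5.17 - 2.15*t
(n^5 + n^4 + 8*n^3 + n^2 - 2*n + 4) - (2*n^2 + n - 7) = n^5 + n^4 + 8*n^3 - n^2 - 3*n + 11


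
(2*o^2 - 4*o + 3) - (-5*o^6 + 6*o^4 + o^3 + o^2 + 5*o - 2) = 5*o^6 - 6*o^4 - o^3 + o^2 - 9*o + 5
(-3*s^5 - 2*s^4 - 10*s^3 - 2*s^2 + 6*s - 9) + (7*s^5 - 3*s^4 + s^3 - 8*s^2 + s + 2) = 4*s^5 - 5*s^4 - 9*s^3 - 10*s^2 + 7*s - 7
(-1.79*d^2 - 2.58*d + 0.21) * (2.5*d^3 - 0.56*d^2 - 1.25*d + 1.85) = -4.475*d^5 - 5.4476*d^4 + 4.2073*d^3 - 0.2041*d^2 - 5.0355*d + 0.3885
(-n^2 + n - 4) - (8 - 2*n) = -n^2 + 3*n - 12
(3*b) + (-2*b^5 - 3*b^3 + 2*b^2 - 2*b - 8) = -2*b^5 - 3*b^3 + 2*b^2 + b - 8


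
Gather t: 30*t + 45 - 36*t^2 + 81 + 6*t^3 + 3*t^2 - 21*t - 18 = 6*t^3 - 33*t^2 + 9*t + 108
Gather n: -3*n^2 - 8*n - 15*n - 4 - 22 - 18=-3*n^2 - 23*n - 44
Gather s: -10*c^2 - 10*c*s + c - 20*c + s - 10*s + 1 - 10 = -10*c^2 - 19*c + s*(-10*c - 9) - 9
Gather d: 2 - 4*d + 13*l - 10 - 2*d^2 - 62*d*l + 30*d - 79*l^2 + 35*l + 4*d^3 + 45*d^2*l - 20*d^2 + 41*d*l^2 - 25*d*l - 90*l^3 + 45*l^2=4*d^3 + d^2*(45*l - 22) + d*(41*l^2 - 87*l + 26) - 90*l^3 - 34*l^2 + 48*l - 8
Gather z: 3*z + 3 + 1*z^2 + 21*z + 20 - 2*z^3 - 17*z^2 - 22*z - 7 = -2*z^3 - 16*z^2 + 2*z + 16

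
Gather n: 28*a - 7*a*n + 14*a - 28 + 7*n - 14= 42*a + n*(7 - 7*a) - 42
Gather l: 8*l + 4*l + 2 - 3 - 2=12*l - 3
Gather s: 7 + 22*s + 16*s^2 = 16*s^2 + 22*s + 7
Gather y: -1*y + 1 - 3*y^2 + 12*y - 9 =-3*y^2 + 11*y - 8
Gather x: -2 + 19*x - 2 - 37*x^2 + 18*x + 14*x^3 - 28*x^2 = 14*x^3 - 65*x^2 + 37*x - 4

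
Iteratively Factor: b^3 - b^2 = (b)*(b^2 - b) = b*(b - 1)*(b)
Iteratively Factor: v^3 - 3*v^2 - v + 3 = (v - 1)*(v^2 - 2*v - 3) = (v - 1)*(v + 1)*(v - 3)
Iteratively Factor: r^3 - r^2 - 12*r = (r)*(r^2 - r - 12) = r*(r - 4)*(r + 3)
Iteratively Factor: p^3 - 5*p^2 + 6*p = (p)*(p^2 - 5*p + 6) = p*(p - 2)*(p - 3)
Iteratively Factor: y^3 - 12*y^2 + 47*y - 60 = (y - 4)*(y^2 - 8*y + 15) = (y - 4)*(y - 3)*(y - 5)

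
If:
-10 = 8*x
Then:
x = -5/4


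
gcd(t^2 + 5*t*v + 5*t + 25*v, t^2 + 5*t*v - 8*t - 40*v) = t + 5*v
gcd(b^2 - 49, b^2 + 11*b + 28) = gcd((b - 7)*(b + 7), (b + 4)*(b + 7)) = b + 7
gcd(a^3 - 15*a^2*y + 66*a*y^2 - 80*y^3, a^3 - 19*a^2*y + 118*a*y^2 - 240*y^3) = a^2 - 13*a*y + 40*y^2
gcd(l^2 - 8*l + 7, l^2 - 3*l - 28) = l - 7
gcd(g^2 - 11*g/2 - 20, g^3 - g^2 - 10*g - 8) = 1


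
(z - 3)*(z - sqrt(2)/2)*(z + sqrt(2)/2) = z^3 - 3*z^2 - z/2 + 3/2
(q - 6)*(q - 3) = q^2 - 9*q + 18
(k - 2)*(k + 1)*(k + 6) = k^3 + 5*k^2 - 8*k - 12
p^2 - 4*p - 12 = (p - 6)*(p + 2)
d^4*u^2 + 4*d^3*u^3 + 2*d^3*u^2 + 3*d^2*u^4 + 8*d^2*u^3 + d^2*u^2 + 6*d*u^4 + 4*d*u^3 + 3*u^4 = (d + u)*(d + 3*u)*(d*u + u)^2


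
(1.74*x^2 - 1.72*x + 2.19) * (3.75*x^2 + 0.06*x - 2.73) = 6.525*x^4 - 6.3456*x^3 + 3.3591*x^2 + 4.827*x - 5.9787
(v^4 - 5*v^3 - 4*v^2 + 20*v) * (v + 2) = v^5 - 3*v^4 - 14*v^3 + 12*v^2 + 40*v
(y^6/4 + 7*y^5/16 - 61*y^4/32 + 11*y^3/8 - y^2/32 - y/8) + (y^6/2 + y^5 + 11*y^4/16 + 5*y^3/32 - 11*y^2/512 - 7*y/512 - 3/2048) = 3*y^6/4 + 23*y^5/16 - 39*y^4/32 + 49*y^3/32 - 27*y^2/512 - 71*y/512 - 3/2048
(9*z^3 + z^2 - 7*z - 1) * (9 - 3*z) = -27*z^4 + 78*z^3 + 30*z^2 - 60*z - 9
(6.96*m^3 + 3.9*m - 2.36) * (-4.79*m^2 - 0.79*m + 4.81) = -33.3384*m^5 - 5.4984*m^4 + 14.7966*m^3 + 8.2234*m^2 + 20.6234*m - 11.3516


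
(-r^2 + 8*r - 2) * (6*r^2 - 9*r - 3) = -6*r^4 + 57*r^3 - 81*r^2 - 6*r + 6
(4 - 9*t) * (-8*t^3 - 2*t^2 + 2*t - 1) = 72*t^4 - 14*t^3 - 26*t^2 + 17*t - 4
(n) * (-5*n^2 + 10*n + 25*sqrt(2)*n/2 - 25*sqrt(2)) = -5*n^3 + 10*n^2 + 25*sqrt(2)*n^2/2 - 25*sqrt(2)*n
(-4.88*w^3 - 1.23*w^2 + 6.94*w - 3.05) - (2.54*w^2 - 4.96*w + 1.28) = -4.88*w^3 - 3.77*w^2 + 11.9*w - 4.33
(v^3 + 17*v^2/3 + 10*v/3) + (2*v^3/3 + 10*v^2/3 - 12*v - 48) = 5*v^3/3 + 9*v^2 - 26*v/3 - 48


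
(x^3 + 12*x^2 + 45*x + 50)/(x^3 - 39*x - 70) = (x + 5)/(x - 7)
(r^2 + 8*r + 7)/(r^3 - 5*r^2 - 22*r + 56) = (r^2 + 8*r + 7)/(r^3 - 5*r^2 - 22*r + 56)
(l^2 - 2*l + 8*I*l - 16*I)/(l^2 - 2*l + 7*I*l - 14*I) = (l + 8*I)/(l + 7*I)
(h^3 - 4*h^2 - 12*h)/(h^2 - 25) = h*(h^2 - 4*h - 12)/(h^2 - 25)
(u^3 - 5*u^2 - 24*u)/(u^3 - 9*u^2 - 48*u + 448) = u*(u + 3)/(u^2 - u - 56)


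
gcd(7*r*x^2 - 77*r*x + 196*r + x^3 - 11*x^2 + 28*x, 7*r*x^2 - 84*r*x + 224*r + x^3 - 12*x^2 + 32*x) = 7*r*x - 28*r + x^2 - 4*x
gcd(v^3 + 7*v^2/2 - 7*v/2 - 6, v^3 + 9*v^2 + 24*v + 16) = v^2 + 5*v + 4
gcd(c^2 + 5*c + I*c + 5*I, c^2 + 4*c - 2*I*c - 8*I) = 1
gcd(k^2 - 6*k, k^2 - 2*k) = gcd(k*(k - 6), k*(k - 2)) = k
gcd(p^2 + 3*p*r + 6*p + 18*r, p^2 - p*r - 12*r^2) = p + 3*r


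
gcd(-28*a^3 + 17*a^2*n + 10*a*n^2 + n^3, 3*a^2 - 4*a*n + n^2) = a - n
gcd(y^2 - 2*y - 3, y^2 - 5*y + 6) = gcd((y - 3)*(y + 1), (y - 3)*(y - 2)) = y - 3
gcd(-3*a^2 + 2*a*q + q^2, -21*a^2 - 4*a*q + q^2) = 3*a + q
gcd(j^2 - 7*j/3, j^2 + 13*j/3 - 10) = 1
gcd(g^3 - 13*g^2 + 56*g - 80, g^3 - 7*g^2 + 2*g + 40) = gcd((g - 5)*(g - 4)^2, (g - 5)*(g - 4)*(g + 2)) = g^2 - 9*g + 20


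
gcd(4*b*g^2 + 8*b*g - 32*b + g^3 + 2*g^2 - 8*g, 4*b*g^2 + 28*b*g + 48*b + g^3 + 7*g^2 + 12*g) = 4*b*g + 16*b + g^2 + 4*g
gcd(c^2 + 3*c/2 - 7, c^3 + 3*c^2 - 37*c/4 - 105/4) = c + 7/2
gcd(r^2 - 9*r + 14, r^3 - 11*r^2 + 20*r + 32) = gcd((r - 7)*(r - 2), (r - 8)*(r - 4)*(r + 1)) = 1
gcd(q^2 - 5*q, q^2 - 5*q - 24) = 1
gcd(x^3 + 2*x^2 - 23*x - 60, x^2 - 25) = x - 5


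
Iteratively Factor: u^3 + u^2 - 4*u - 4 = (u + 2)*(u^2 - u - 2) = (u - 2)*(u + 2)*(u + 1)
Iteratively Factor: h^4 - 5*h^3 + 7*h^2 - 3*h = (h - 3)*(h^3 - 2*h^2 + h) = (h - 3)*(h - 1)*(h^2 - h) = (h - 3)*(h - 1)^2*(h)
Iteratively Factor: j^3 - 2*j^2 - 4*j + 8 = (j - 2)*(j^2 - 4) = (j - 2)*(j + 2)*(j - 2)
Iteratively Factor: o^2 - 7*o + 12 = (o - 3)*(o - 4)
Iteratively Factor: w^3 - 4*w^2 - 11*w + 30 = (w + 3)*(w^2 - 7*w + 10) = (w - 5)*(w + 3)*(w - 2)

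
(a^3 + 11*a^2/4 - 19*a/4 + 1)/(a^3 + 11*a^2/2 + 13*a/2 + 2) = (4*a^2 - 5*a + 1)/(2*(2*a^2 + 3*a + 1))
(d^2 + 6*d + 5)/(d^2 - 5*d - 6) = (d + 5)/(d - 6)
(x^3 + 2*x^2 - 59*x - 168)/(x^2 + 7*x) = x - 5 - 24/x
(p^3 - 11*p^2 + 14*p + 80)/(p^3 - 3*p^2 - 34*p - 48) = (p - 5)/(p + 3)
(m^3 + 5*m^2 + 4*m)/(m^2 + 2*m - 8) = m*(m + 1)/(m - 2)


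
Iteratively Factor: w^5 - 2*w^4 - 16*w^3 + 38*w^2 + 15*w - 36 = (w - 1)*(w^4 - w^3 - 17*w^2 + 21*w + 36) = (w - 1)*(w + 4)*(w^3 - 5*w^2 + 3*w + 9) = (w - 3)*(w - 1)*(w + 4)*(w^2 - 2*w - 3) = (w - 3)*(w - 1)*(w + 1)*(w + 4)*(w - 3)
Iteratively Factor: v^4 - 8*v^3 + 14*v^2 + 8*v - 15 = (v - 3)*(v^3 - 5*v^2 - v + 5) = (v - 5)*(v - 3)*(v^2 - 1) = (v - 5)*(v - 3)*(v + 1)*(v - 1)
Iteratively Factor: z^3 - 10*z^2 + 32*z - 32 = (z - 4)*(z^2 - 6*z + 8) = (z - 4)^2*(z - 2)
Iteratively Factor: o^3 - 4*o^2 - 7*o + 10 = (o - 5)*(o^2 + o - 2) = (o - 5)*(o + 2)*(o - 1)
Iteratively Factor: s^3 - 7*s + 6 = (s - 2)*(s^2 + 2*s - 3) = (s - 2)*(s + 3)*(s - 1)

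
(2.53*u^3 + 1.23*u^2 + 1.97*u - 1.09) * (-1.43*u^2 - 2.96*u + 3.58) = -3.6179*u^5 - 9.2477*u^4 + 2.5995*u^3 + 0.1309*u^2 + 10.279*u - 3.9022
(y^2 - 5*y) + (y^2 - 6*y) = 2*y^2 - 11*y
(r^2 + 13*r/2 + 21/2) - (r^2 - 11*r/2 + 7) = 12*r + 7/2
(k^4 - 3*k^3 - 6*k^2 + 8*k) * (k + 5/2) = k^5 - k^4/2 - 27*k^3/2 - 7*k^2 + 20*k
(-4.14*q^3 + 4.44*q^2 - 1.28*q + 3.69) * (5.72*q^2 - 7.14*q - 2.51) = -23.6808*q^5 + 54.9564*q^4 - 28.6318*q^3 + 19.1016*q^2 - 23.1338*q - 9.2619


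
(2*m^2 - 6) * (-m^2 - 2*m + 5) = -2*m^4 - 4*m^3 + 16*m^2 + 12*m - 30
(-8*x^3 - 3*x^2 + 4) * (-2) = 16*x^3 + 6*x^2 - 8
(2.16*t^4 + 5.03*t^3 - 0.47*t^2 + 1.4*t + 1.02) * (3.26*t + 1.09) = 7.0416*t^5 + 18.7522*t^4 + 3.9505*t^3 + 4.0517*t^2 + 4.8512*t + 1.1118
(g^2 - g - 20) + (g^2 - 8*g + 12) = 2*g^2 - 9*g - 8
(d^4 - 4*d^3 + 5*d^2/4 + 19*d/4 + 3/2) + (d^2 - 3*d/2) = d^4 - 4*d^3 + 9*d^2/4 + 13*d/4 + 3/2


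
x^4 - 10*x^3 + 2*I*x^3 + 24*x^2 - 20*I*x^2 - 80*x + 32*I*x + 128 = (x - 8)*(x - 2)*(x - 2*I)*(x + 4*I)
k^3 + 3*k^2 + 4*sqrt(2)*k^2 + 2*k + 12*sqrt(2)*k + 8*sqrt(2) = (k + 1)*(k + 2)*(k + 4*sqrt(2))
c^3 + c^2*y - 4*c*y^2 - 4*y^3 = (c - 2*y)*(c + y)*(c + 2*y)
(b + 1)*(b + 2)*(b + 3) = b^3 + 6*b^2 + 11*b + 6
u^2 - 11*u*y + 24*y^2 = (u - 8*y)*(u - 3*y)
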